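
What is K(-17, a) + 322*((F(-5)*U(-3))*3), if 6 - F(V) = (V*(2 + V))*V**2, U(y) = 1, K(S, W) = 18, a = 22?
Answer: -356436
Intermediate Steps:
F(V) = 6 - V**3*(2 + V) (F(V) = 6 - V*(2 + V)*V**2 = 6 - V**3*(2 + V))
K(-17, a) + 322*((F(-5)*U(-3))*3) = 18 + 322*(((6 - 1*(-5)**4 - 2*(-5)**3)*1)*3) = 18 + 322*(((6 - 1*625 - 2*(-125))*1)*3) = 18 + 322*(((6 - 625 + 250)*1)*3) = 18 + 322*(-369*1*3) = 18 + 322*(-369*3) = 18 + 322*(-1107) = 18 - 356454 = -356436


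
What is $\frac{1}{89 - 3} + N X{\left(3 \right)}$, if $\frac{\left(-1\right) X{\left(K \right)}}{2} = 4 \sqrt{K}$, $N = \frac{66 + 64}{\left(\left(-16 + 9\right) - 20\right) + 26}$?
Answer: $\frac{1}{86} + 1040 \sqrt{3} \approx 1801.3$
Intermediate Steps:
$N = -130$ ($N = \frac{130}{\left(-7 - 20\right) + 26} = \frac{130}{-27 + 26} = \frac{130}{-1} = 130 \left(-1\right) = -130$)
$X{\left(K \right)} = - 8 \sqrt{K}$ ($X{\left(K \right)} = - 2 \cdot 4 \sqrt{K} = - 8 \sqrt{K}$)
$\frac{1}{89 - 3} + N X{\left(3 \right)} = \frac{1}{89 - 3} - 130 \left(- 8 \sqrt{3}\right) = \frac{1}{89 + \left(-8 + 5\right)} + 1040 \sqrt{3} = \frac{1}{89 - 3} + 1040 \sqrt{3} = \frac{1}{86} + 1040 \sqrt{3}$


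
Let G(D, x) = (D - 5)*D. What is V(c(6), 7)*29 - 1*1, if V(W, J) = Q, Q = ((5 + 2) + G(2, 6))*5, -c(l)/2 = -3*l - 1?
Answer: 144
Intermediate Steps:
G(D, x) = D*(-5 + D) (G(D, x) = (-5 + D)*D = D*(-5 + D))
c(l) = 2 + 6*l (c(l) = -2*(-3*l - 1) = -2*(-1 - 3*l) = 2 + 6*l)
Q = 5 (Q = ((5 + 2) + 2*(-5 + 2))*5 = (7 + 2*(-3))*5 = (7 - 6)*5 = 1*5 = 5)
V(W, J) = 5
V(c(6), 7)*29 - 1*1 = 5*29 - 1*1 = 145 - 1 = 144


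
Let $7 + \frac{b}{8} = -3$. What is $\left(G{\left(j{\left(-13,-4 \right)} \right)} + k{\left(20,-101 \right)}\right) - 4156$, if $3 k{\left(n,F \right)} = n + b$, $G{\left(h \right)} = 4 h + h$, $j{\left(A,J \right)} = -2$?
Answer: $-4186$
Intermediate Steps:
$b = -80$ ($b = -56 + 8 \left(-3\right) = -56 - 24 = -80$)
$G{\left(h \right)} = 5 h$
$k{\left(n,F \right)} = - \frac{80}{3} + \frac{n}{3}$ ($k{\left(n,F \right)} = \frac{n - 80}{3} = \frac{-80 + n}{3} = - \frac{80}{3} + \frac{n}{3}$)
$\left(G{\left(j{\left(-13,-4 \right)} \right)} + k{\left(20,-101 \right)}\right) - 4156 = \left(5 \left(-2\right) + \left(- \frac{80}{3} + \frac{1}{3} \cdot 20\right)\right) - 4156 = \left(-10 + \left(- \frac{80}{3} + \frac{20}{3}\right)\right) - 4156 = \left(-10 - 20\right) - 4156 = -30 - 4156 = -4186$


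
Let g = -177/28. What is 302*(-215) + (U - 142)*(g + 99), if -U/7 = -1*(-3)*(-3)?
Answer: -2023045/28 ≈ -72252.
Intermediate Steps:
g = -177/28 (g = -177*1/28 = -177/28 ≈ -6.3214)
U = 63 (U = -7*(-1*(-3))*(-3) = -21*(-3) = -7*(-9) = 63)
302*(-215) + (U - 142)*(g + 99) = 302*(-215) + (63 - 142)*(-177/28 + 99) = -64930 - 79*2595/28 = -64930 - 205005/28 = -2023045/28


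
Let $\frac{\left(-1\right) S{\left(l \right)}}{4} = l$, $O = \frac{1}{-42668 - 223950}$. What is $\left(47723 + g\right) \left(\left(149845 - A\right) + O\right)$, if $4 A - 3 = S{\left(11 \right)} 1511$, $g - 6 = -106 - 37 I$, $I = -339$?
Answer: $\frac{2670325438325901}{266618} \approx 1.0016 \cdot 10^{10}$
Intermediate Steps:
$O = - \frac{1}{266618}$ ($O = \frac{1}{-266618} = - \frac{1}{266618} \approx -3.7507 \cdot 10^{-6}$)
$g = 12443$ ($g = 6 - -12437 = 6 + \left(-106 + 12543\right) = 6 + 12437 = 12443$)
$S{\left(l \right)} = - 4 l$
$A = - \frac{66481}{4}$ ($A = \frac{3}{4} + \frac{\left(-4\right) 11 \cdot 1511}{4} = \frac{3}{4} + \frac{\left(-44\right) 1511}{4} = \frac{3}{4} + \frac{1}{4} \left(-66484\right) = \frac{3}{4} - 16621 = - \frac{66481}{4} \approx -16620.0$)
$\left(47723 + g\right) \left(\left(149845 - A\right) + O\right) = \left(47723 + 12443\right) \left(\left(149845 - - \frac{66481}{4}\right) - \frac{1}{266618}\right) = 60166 \left(\left(149845 + \frac{66481}{4}\right) - \frac{1}{266618}\right) = 60166 \left(\frac{665861}{4} - \frac{1}{266618}\right) = 60166 \cdot \frac{88765264047}{533236} = \frac{2670325438325901}{266618}$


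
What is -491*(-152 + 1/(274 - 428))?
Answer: 11493819/154 ≈ 74635.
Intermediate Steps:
-491*(-152 + 1/(274 - 428)) = -491*(-152 + 1/(-154)) = -491*(-152 - 1/154) = -491*(-23409/154) = 11493819/154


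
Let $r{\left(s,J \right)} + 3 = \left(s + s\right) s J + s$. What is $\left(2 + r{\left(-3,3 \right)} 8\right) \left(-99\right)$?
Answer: $-38214$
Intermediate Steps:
$r{\left(s,J \right)} = -3 + s + 2 J s^{2}$ ($r{\left(s,J \right)} = -3 + \left(\left(s + s\right) s J + s\right) = -3 + \left(2 s s J + s\right) = -3 + \left(2 s^{2} J + s\right) = -3 + \left(2 J s^{2} + s\right) = -3 + \left(s + 2 J s^{2}\right) = -3 + s + 2 J s^{2}$)
$\left(2 + r{\left(-3,3 \right)} 8\right) \left(-99\right) = \left(2 + \left(-3 - 3 + 2 \cdot 3 \left(-3\right)^{2}\right) 8\right) \left(-99\right) = \left(2 + \left(-3 - 3 + 2 \cdot 3 \cdot 9\right) 8\right) \left(-99\right) = \left(2 + \left(-3 - 3 + 54\right) 8\right) \left(-99\right) = \left(2 + 48 \cdot 8\right) \left(-99\right) = \left(2 + 384\right) \left(-99\right) = 386 \left(-99\right) = -38214$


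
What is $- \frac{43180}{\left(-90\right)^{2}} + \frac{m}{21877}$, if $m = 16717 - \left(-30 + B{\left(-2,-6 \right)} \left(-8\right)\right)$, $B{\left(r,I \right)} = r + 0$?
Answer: $- \frac{40456388}{8860185} \approx -4.5661$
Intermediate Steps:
$B{\left(r,I \right)} = r$
$m = 16731$ ($m = 16717 - \left(-30 - -16\right) = 16717 - \left(-30 + 16\right) = 16717 - -14 = 16717 + 14 = 16731$)
$- \frac{43180}{\left(-90\right)^{2}} + \frac{m}{21877} = - \frac{43180}{\left(-90\right)^{2}} + \frac{16731}{21877} = - \frac{43180}{8100} + 16731 \cdot \frac{1}{21877} = \left(-43180\right) \frac{1}{8100} + \frac{16731}{21877} = - \frac{2159}{405} + \frac{16731}{21877} = - \frac{40456388}{8860185}$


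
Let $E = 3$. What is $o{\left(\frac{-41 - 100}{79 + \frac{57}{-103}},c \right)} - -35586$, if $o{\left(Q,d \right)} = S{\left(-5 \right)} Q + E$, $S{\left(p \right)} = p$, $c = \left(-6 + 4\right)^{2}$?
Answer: $\frac{57526347}{1616} \approx 35598.0$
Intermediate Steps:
$c = 4$ ($c = \left(-2\right)^{2} = 4$)
$o{\left(Q,d \right)} = 3 - 5 Q$ ($o{\left(Q,d \right)} = - 5 Q + 3 = 3 - 5 Q$)
$o{\left(\frac{-41 - 100}{79 + \frac{57}{-103}},c \right)} - -35586 = \left(3 - 5 \frac{-41 - 100}{79 + \frac{57}{-103}}\right) - -35586 = \left(3 - 5 \left(- \frac{141}{79 + 57 \left(- \frac{1}{103}\right)}\right)\right) + 35586 = \left(3 - 5 \left(- \frac{141}{79 - \frac{57}{103}}\right)\right) + 35586 = \left(3 - 5 \left(- \frac{141}{\frac{8080}{103}}\right)\right) + 35586 = \left(3 - 5 \left(\left(-141\right) \frac{103}{8080}\right)\right) + 35586 = \left(3 - - \frac{14523}{1616}\right) + 35586 = \left(3 + \frac{14523}{1616}\right) + 35586 = \frac{19371}{1616} + 35586 = \frac{57526347}{1616}$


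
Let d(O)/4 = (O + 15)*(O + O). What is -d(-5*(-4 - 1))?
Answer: -8000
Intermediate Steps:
d(O) = 8*O*(15 + O) (d(O) = 4*((O + 15)*(O + O)) = 4*((15 + O)*(2*O)) = 4*(2*O*(15 + O)) = 8*O*(15 + O))
-d(-5*(-4 - 1)) = -8*(-5*(-4 - 1))*(15 - 5*(-4 - 1)) = -8*(-5*(-5))*(15 - 5*(-5)) = -8*25*(15 + 25) = -8*25*40 = -1*8000 = -8000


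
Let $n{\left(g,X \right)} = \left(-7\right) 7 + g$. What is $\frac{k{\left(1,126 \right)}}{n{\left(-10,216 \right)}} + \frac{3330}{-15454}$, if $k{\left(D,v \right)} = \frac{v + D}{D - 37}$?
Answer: $- \frac{2555131}{16412148} \approx -0.15569$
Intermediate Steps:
$k{\left(D,v \right)} = \frac{D + v}{-37 + D}$
$n{\left(g,X \right)} = -49 + g$
$\frac{k{\left(1,126 \right)}}{n{\left(-10,216 \right)}} + \frac{3330}{-15454} = \frac{\frac{1}{-37 + 1} \left(1 + 126\right)}{-49 - 10} + \frac{3330}{-15454} = \frac{\frac{1}{-36} \cdot 127}{-59} + 3330 \left(- \frac{1}{15454}\right) = \left(- \frac{1}{36}\right) 127 \left(- \frac{1}{59}\right) - \frac{1665}{7727} = \left(- \frac{127}{36}\right) \left(- \frac{1}{59}\right) - \frac{1665}{7727} = \frac{127}{2124} - \frac{1665}{7727} = - \frac{2555131}{16412148}$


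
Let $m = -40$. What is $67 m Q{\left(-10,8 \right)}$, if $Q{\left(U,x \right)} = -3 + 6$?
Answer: $-8040$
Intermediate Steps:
$Q{\left(U,x \right)} = 3$
$67 m Q{\left(-10,8 \right)} = 67 \left(-40\right) 3 = \left(-2680\right) 3 = -8040$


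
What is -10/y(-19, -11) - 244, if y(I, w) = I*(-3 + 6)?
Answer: -13898/57 ≈ -243.82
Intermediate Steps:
y(I, w) = 3*I (y(I, w) = I*3 = 3*I)
-10/y(-19, -11) - 244 = -10/(3*(-19)) - 244 = -10/(-57) - 244 = -10*(-1/57) - 244 = 10/57 - 244 = -13898/57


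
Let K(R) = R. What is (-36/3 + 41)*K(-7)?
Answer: -203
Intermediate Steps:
(-36/3 + 41)*K(-7) = (-36/3 + 41)*(-7) = (-36*1/3 + 41)*(-7) = (-12 + 41)*(-7) = 29*(-7) = -203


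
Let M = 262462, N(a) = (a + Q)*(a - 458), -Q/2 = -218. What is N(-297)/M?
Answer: -104945/262462 ≈ -0.39985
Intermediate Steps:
Q = 436 (Q = -2*(-218) = 436)
N(a) = (-458 + a)*(436 + a) (N(a) = (a + 436)*(a - 458) = (436 + a)*(-458 + a) = (-458 + a)*(436 + a))
N(-297)/M = (-199688 + (-297)² - 22*(-297))/262462 = (-199688 + 88209 + 6534)*(1/262462) = -104945*1/262462 = -104945/262462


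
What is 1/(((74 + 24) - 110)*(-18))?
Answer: 1/216 ≈ 0.0046296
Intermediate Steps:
1/(((74 + 24) - 110)*(-18)) = 1/((98 - 110)*(-18)) = 1/(-12*(-18)) = 1/216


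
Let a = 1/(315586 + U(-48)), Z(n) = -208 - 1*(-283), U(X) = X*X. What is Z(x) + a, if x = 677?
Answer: 23841751/317890 ≈ 75.000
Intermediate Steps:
U(X) = X**2
Z(n) = 75 (Z(n) = -208 + 283 = 75)
a = 1/317890 (a = 1/(315586 + (-48)**2) = 1/(315586 + 2304) = 1/317890 ≈ 3.1457e-6)
Z(x) + a = 75 + 1/317890 = 23841751/317890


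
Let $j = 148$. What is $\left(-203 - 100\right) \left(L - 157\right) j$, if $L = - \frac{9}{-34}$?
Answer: $\frac{119486838}{17} \approx 7.0286 \cdot 10^{6}$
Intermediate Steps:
$L = \frac{9}{34}$ ($L = \left(-9\right) \left(- \frac{1}{34}\right) = \frac{9}{34} \approx 0.26471$)
$\left(-203 - 100\right) \left(L - 157\right) j = \left(-203 - 100\right) \left(\frac{9}{34} - 157\right) 148 = \left(-303\right) \left(- \frac{5329}{34}\right) 148 = \frac{1614687}{34} \cdot 148 = \frac{119486838}{17}$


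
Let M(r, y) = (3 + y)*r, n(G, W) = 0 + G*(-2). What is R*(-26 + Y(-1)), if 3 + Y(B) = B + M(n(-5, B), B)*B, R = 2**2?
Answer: -200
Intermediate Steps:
n(G, W) = -2*G (n(G, W) = 0 - 2*G = -2*G)
M(r, y) = r*(3 + y)
R = 4
Y(B) = -3 + B + B*(30 + 10*B) (Y(B) = -3 + (B + ((-2*(-5))*(3 + B))*B) = -3 + (B + (10*(3 + B))*B) = -3 + (B + (30 + 10*B)*B) = -3 + (B + B*(30 + 10*B)) = -3 + B + B*(30 + 10*B))
R*(-26 + Y(-1)) = 4*(-26 + (-3 - 1 + 10*(-1)*(3 - 1))) = 4*(-26 + (-3 - 1 + 10*(-1)*2)) = 4*(-26 + (-3 - 1 - 20)) = 4*(-26 - 24) = 4*(-50) = -200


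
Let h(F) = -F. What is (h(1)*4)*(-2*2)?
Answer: 16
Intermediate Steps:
(h(1)*4)*(-2*2) = (-1*1*4)*(-2*2) = -1*4*(-4) = -4*(-4) = 16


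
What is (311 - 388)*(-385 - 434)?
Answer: 63063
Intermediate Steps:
(311 - 388)*(-385 - 434) = -77*(-819) = 63063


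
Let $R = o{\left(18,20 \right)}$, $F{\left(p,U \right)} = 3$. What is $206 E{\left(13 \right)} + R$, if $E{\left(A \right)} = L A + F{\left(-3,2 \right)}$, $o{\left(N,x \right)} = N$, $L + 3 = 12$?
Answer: $24738$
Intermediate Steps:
$L = 9$ ($L = -3 + 12 = 9$)
$R = 18$
$E{\left(A \right)} = 3 + 9 A$ ($E{\left(A \right)} = 9 A + 3 = 3 + 9 A$)
$206 E{\left(13 \right)} + R = 206 \left(3 + 9 \cdot 13\right) + 18 = 206 \left(3 + 117\right) + 18 = 206 \cdot 120 + 18 = 24720 + 18 = 24738$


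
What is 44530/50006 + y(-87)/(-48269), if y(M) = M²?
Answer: 885461578/1206869807 ≈ 0.73368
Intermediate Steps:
44530/50006 + y(-87)/(-48269) = 44530/50006 + (-87)²/(-48269) = 44530*(1/50006) + 7569*(-1/48269) = 22265/25003 - 7569/48269 = 885461578/1206869807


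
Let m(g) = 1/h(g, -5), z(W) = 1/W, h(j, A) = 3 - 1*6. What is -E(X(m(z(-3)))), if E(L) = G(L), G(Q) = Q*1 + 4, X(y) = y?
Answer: -11/3 ≈ -3.6667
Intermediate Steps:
h(j, A) = -3 (h(j, A) = 3 - 6 = -3)
m(g) = -1/3 (m(g) = 1/(-3) = -1/3)
G(Q) = 4 + Q (G(Q) = Q + 4 = 4 + Q)
E(L) = 4 + L
-E(X(m(z(-3)))) = -(4 - 1/3) = -1*11/3 = -11/3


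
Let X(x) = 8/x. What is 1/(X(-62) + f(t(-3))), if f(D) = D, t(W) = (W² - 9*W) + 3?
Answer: 31/1205 ≈ 0.025726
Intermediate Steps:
t(W) = 3 + W² - 9*W
1/(X(-62) + f(t(-3))) = 1/(8/(-62) + (3 + (-3)² - 9*(-3))) = 1/(8*(-1/62) + (3 + 9 + 27)) = 1/(-4/31 + 39) = 1/(1205/31) = 31/1205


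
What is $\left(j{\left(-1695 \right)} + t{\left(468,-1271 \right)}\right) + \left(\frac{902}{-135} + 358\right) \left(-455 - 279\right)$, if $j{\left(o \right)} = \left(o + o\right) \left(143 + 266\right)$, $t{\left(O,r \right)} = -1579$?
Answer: $- \frac{222204167}{135} \approx -1.646 \cdot 10^{6}$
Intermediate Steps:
$j{\left(o \right)} = 818 o$ ($j{\left(o \right)} = 2 o 409 = 818 o$)
$\left(j{\left(-1695 \right)} + t{\left(468,-1271 \right)}\right) + \left(\frac{902}{-135} + 358\right) \left(-455 - 279\right) = \left(818 \left(-1695\right) - 1579\right) + \left(\frac{902}{-135} + 358\right) \left(-455 - 279\right) = \left(-1386510 - 1579\right) + \left(902 \left(- \frac{1}{135}\right) + 358\right) \left(-455 - 279\right) = -1388089 + \left(- \frac{902}{135} + 358\right) \left(-734\right) = -1388089 + \frac{47428}{135} \left(-734\right) = -1388089 - \frac{34812152}{135} = - \frac{222204167}{135}$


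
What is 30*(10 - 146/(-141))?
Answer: 15560/47 ≈ 331.06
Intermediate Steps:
30*(10 - 146/(-141)) = 30*(10 - 146*(-1/141)) = 30*(10 + 146/141) = 30*(1556/141) = 15560/47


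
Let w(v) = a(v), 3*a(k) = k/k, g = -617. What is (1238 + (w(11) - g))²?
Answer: 30980356/9 ≈ 3.4423e+6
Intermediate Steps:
a(k) = ⅓ (a(k) = (k/k)/3 = (⅓)*1 = ⅓)
w(v) = ⅓
(1238 + (w(11) - g))² = (1238 + (⅓ - 1*(-617)))² = (1238 + (⅓ + 617))² = (1238 + 1852/3)² = (5566/3)² = 30980356/9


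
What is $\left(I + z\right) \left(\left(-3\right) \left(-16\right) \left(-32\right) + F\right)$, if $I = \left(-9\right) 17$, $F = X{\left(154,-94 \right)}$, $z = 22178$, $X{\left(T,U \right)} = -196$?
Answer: $-38147300$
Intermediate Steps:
$F = -196$
$I = -153$
$\left(I + z\right) \left(\left(-3\right) \left(-16\right) \left(-32\right) + F\right) = \left(-153 + 22178\right) \left(\left(-3\right) \left(-16\right) \left(-32\right) - 196\right) = 22025 \left(48 \left(-32\right) - 196\right) = 22025 \left(-1536 - 196\right) = 22025 \left(-1732\right) = -38147300$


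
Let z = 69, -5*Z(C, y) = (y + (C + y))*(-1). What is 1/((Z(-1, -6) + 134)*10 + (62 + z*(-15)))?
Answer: 1/341 ≈ 0.0029326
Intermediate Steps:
Z(C, y) = C/5 + 2*y/5 (Z(C, y) = -(y + (C + y))*(-1)/5 = -(C + 2*y)*(-1)/5 = -(-C - 2*y)/5 = C/5 + 2*y/5)
1/((Z(-1, -6) + 134)*10 + (62 + z*(-15))) = 1/((((⅕)*(-1) + (⅖)*(-6)) + 134)*10 + (62 + 69*(-15))) = 1/(((-⅕ - 12/5) + 134)*10 + (62 - 1035)) = 1/((-13/5 + 134)*10 - 973) = 1/((657/5)*10 - 973) = 1/(1314 - 973) = 1/341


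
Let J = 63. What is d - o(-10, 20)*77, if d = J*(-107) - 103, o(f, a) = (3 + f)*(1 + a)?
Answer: 4475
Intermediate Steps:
o(f, a) = (1 + a)*(3 + f)
d = -6844 (d = 63*(-107) - 103 = -6741 - 103 = -6844)
d - o(-10, 20)*77 = -6844 - (3 - 10 + 3*20 + 20*(-10))*77 = -6844 - (3 - 10 + 60 - 200)*77 = -6844 - (-147)*77 = -6844 - 1*(-11319) = -6844 + 11319 = 4475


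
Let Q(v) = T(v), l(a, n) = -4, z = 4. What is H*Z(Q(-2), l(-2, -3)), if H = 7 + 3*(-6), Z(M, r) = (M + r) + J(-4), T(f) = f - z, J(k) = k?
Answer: 154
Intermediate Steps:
T(f) = -4 + f (T(f) = f - 1*4 = f - 4 = -4 + f)
Q(v) = -4 + v
Z(M, r) = -4 + M + r (Z(M, r) = (M + r) - 4 = -4 + M + r)
H = -11 (H = 7 - 18 = -11)
H*Z(Q(-2), l(-2, -3)) = -11*(-4 + (-4 - 2) - 4) = -11*(-4 - 6 - 4) = -11*(-14) = 154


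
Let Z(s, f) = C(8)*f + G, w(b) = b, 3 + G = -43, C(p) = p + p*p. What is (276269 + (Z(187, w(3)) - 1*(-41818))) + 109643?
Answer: 427900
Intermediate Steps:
C(p) = p + p²
G = -46 (G = -3 - 43 = -46)
Z(s, f) = -46 + 72*f (Z(s, f) = (8*(1 + 8))*f - 46 = (8*9)*f - 46 = 72*f - 46 = -46 + 72*f)
(276269 + (Z(187, w(3)) - 1*(-41818))) + 109643 = (276269 + ((-46 + 72*3) - 1*(-41818))) + 109643 = (276269 + ((-46 + 216) + 41818)) + 109643 = (276269 + (170 + 41818)) + 109643 = (276269 + 41988) + 109643 = 318257 + 109643 = 427900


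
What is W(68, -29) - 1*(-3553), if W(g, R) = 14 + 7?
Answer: 3574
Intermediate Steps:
W(g, R) = 21
W(68, -29) - 1*(-3553) = 21 - 1*(-3553) = 21 + 3553 = 3574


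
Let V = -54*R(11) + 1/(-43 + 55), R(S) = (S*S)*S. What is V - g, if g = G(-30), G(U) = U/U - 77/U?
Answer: -4312649/60 ≈ -71878.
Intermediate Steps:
G(U) = 1 - 77/U
R(S) = S³ (R(S) = S²*S = S³)
g = 107/30 (g = (-77 - 30)/(-30) = -1/30*(-107) = 107/30 ≈ 3.5667)
V = -862487/12 (V = -54*11³ + 1/(-43 + 55) = -54*1331 + 1/12 = -71874 + 1/12 = -862487/12 ≈ -71874.)
V - g = -862487/12 - 1*107/30 = -862487/12 - 107/30 = -4312649/60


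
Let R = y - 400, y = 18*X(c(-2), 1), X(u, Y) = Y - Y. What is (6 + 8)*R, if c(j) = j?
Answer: -5600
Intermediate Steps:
X(u, Y) = 0
y = 0 (y = 18*0 = 0)
R = -400 (R = 0 - 400 = -400)
(6 + 8)*R = (6 + 8)*(-400) = 14*(-400) = -5600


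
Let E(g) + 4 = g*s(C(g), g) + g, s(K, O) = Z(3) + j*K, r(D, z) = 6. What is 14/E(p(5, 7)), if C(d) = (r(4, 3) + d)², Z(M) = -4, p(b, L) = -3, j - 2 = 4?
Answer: -14/157 ≈ -0.089172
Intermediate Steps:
j = 6 (j = 2 + 4 = 6)
C(d) = (6 + d)²
s(K, O) = -4 + 6*K
E(g) = -4 + g + g*(-4 + 6*(6 + g)²) (E(g) = -4 + (g*(-4 + 6*(6 + g)²) + g) = -4 + (g + g*(-4 + 6*(6 + g)²)) = -4 + g + g*(-4 + 6*(6 + g)²))
14/E(p(5, 7)) = 14/(-4 - 3*(-3) + 6*(-3)*(6 - 3)²) = 14/(-4 + 9 + 6*(-3)*3²) = 14/(-4 + 9 + 6*(-3)*9) = 14/(-4 + 9 - 162) = 14/(-157) = 14*(-1/157) = -14/157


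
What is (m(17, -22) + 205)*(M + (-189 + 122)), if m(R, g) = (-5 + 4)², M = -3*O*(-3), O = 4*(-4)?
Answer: -43466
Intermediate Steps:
O = -16
M = -144 (M = -3*(-16)*(-3) = 48*(-3) = -144)
m(R, g) = 1 (m(R, g) = (-1)² = 1)
(m(17, -22) + 205)*(M + (-189 + 122)) = (1 + 205)*(-144 + (-189 + 122)) = 206*(-144 - 67) = 206*(-211) = -43466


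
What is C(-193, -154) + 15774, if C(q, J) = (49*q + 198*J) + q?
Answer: -24368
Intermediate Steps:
C(q, J) = 50*q + 198*J
C(-193, -154) + 15774 = (50*(-193) + 198*(-154)) + 15774 = (-9650 - 30492) + 15774 = -40142 + 15774 = -24368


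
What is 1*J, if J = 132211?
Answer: 132211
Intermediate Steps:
1*J = 1*132211 = 132211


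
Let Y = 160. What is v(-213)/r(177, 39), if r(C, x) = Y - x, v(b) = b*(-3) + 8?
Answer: 647/121 ≈ 5.3471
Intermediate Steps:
v(b) = 8 - 3*b (v(b) = -3*b + 8 = 8 - 3*b)
r(C, x) = 160 - x
v(-213)/r(177, 39) = (8 - 3*(-213))/(160 - 1*39) = (8 + 639)/(160 - 39) = 647/121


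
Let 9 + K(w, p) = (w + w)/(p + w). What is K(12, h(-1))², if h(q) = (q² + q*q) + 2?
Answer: 225/4 ≈ 56.250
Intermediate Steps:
h(q) = 2 + 2*q² (h(q) = (q² + q²) + 2 = 2*q² + 2 = 2 + 2*q²)
K(w, p) = -9 + 2*w/(p + w) (K(w, p) = -9 + (w + w)/(p + w) = -9 + (2*w)/(p + w) = -9 + 2*w/(p + w))
K(12, h(-1))² = ((-9*(2 + 2*(-1)²) - 7*12)/((2 + 2*(-1)²) + 12))² = ((-9*(2 + 2*1) - 84)/((2 + 2*1) + 12))² = ((-9*(2 + 2) - 84)/((2 + 2) + 12))² = ((-9*4 - 84)/(4 + 12))² = ((-36 - 84)/16)² = ((1/16)*(-120))² = (-15/2)² = 225/4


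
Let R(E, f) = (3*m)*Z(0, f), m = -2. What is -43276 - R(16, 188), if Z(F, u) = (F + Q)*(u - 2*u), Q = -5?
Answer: -37636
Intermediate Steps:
Z(F, u) = -u*(-5 + F) (Z(F, u) = (F - 5)*(u - 2*u) = (-5 + F)*(-u) = -u*(-5 + F))
R(E, f) = -30*f (R(E, f) = (3*(-2))*(f*(5 - 1*0)) = -6*f*(5 + 0) = -6*f*5 = -30*f)
-43276 - R(16, 188) = -43276 - (-30)*188 = -43276 - 1*(-5640) = -43276 + 5640 = -37636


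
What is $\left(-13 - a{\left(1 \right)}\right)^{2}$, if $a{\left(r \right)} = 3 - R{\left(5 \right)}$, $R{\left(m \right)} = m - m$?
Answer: $256$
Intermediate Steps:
$R{\left(m \right)} = 0$
$a{\left(r \right)} = 3$ ($a{\left(r \right)} = 3 - 0 = 3 + 0 = 3$)
$\left(-13 - a{\left(1 \right)}\right)^{2} = \left(-13 - 3\right)^{2} = \left(-16\right)^{2} = 256$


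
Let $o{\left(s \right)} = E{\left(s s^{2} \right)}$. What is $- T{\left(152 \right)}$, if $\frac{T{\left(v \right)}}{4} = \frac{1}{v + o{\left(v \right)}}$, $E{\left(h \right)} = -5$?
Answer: $- \frac{4}{147} \approx -0.027211$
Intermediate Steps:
$o{\left(s \right)} = -5$
$T{\left(v \right)} = \frac{4}{-5 + v}$ ($T{\left(v \right)} = \frac{4}{v - 5} = \frac{4}{-5 + v}$)
$- T{\left(152 \right)} = - \frac{4}{-5 + 152} = - \frac{4}{147}$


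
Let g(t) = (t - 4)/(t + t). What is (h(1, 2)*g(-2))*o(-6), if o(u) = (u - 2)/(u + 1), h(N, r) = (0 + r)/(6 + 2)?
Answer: ⅗ ≈ 0.60000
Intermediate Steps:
g(t) = (-4 + t)/(2*t) (g(t) = (-4 + t)/((2*t)) = (-4 + t)*(1/(2*t)) = (-4 + t)/(2*t))
h(N, r) = r/8
o(u) = (-2 + u)/(1 + u)
(h(1, 2)*g(-2))*o(-6) = (((⅛)*2)*((½)*(-4 - 2)/(-2)))*((-2 - 6)/(1 - 6)) = (((½)*(-½)*(-6))/4)*(-8/(-5)) = ((¼)*(3/2))*(-⅕*(-8)) = (3/8)*(8/5) = ⅗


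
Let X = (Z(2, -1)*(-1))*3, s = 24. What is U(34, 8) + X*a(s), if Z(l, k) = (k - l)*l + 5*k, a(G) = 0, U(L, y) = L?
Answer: 34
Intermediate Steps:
Z(l, k) = 5*k + l*(k - l) (Z(l, k) = l*(k - l) + 5*k = 5*k + l*(k - l))
X = 33 (X = ((-1*2² + 5*(-1) - 1*2)*(-1))*3 = ((-1*4 - 5 - 2)*(-1))*3 = ((-4 - 5 - 2)*(-1))*3 = -11*(-1)*3 = 11*3 = 33)
U(34, 8) + X*a(s) = 34 + 33*0 = 34 + 0 = 34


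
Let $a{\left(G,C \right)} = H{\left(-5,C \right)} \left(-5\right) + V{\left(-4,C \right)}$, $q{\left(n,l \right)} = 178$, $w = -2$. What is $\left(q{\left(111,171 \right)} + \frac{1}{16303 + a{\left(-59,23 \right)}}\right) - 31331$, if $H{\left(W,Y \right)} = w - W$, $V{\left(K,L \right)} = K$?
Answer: $- \frac{507295451}{16284} \approx -31153.0$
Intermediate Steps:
$H{\left(W,Y \right)} = -2 - W$
$a{\left(G,C \right)} = -19$ ($a{\left(G,C \right)} = \left(-2 - -5\right) \left(-5\right) - 4 = \left(-2 + 5\right) \left(-5\right) - 4 = 3 \left(-5\right) - 4 = -15 - 4 = -19$)
$\left(q{\left(111,171 \right)} + \frac{1}{16303 + a{\left(-59,23 \right)}}\right) - 31331 = \left(178 + \frac{1}{16303 - 19}\right) - 31331 = \left(178 + \frac{1}{16284}\right) - 31331 = \frac{2898553}{16284} - 31331 = - \frac{507295451}{16284}$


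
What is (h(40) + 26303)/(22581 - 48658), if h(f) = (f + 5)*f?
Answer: -28103/26077 ≈ -1.0777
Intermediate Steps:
h(f) = f*(5 + f) (h(f) = (5 + f)*f = f*(5 + f))
(h(40) + 26303)/(22581 - 48658) = (40*(5 + 40) + 26303)/(22581 - 48658) = (40*45 + 26303)/(-26077) = (1800 + 26303)*(-1/26077) = 28103*(-1/26077) = -28103/26077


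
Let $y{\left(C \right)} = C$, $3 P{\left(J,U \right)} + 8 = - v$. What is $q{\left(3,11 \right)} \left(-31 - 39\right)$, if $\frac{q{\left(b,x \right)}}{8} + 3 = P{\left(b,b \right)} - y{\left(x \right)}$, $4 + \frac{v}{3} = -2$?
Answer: $\frac{17920}{3} \approx 5973.3$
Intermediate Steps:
$v = -18$ ($v = -12 + 3 \left(-2\right) = -12 - 6 = -18$)
$P{\left(J,U \right)} = \frac{10}{3}$ ($P{\left(J,U \right)} = - \frac{8}{3} + \frac{\left(-1\right) \left(-18\right)}{3} = - \frac{8}{3} + \frac{1}{3} \cdot 18 = - \frac{8}{3} + 6 = \frac{10}{3}$)
$q{\left(b,x \right)} = \frac{8}{3} - 8 x$ ($q{\left(b,x \right)} = -24 + 8 \left(\frac{10}{3} - x\right) = -24 - \left(- \frac{80}{3} + 8 x\right) = \frac{8}{3} - 8 x$)
$q{\left(3,11 \right)} \left(-31 - 39\right) = \left(\frac{8}{3} - 88\right) \left(-31 - 39\right) = \left(\frac{8}{3} - 88\right) \left(-70\right) = \left(- \frac{256}{3}\right) \left(-70\right) = \frac{17920}{3}$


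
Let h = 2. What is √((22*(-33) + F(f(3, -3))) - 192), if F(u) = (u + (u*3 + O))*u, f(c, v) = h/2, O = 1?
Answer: I*√913 ≈ 30.216*I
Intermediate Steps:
f(c, v) = 1 (f(c, v) = 2/2 = 2*(½) = 1)
F(u) = u*(1 + 4*u) (F(u) = (u + (u*3 + 1))*u = (u + (3*u + 1))*u = (u + (1 + 3*u))*u = (1 + 4*u)*u = u*(1 + 4*u))
√((22*(-33) + F(f(3, -3))) - 192) = √((22*(-33) + 1*(1 + 4*1)) - 192) = √((-726 + 1*(1 + 4)) - 192) = √((-726 + 1*5) - 192) = √((-726 + 5) - 192) = √(-721 - 192) = √(-913) = I*√913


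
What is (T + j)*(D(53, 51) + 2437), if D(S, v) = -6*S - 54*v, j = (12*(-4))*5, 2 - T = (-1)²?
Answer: 151765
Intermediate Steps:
T = 1 (T = 2 - 1*(-1)² = 2 - 1*1 = 2 - 1 = 1)
j = -240 (j = -48*5 = -240)
D(S, v) = -54*v - 6*S
(T + j)*(D(53, 51) + 2437) = (1 - 240)*((-54*51 - 6*53) + 2437) = -239*((-2754 - 318) + 2437) = -239*(-3072 + 2437) = -239*(-635) = 151765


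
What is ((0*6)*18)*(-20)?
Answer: 0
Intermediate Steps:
((0*6)*18)*(-20) = (0*18)*(-20) = 0*(-20) = 0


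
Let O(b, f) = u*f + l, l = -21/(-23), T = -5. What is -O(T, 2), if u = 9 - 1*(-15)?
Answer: -1125/23 ≈ -48.913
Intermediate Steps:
l = 21/23 (l = -21*(-1/23) = 21/23 ≈ 0.91304)
u = 24 (u = 9 + 15 = 24)
O(b, f) = 21/23 + 24*f (O(b, f) = 24*f + 21/23 = 21/23 + 24*f)
-O(T, 2) = -(21/23 + 24*2) = -(21/23 + 48) = -1*1125/23 = -1125/23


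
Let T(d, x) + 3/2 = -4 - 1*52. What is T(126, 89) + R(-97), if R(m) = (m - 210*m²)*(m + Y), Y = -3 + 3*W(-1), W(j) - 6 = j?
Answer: 335917675/2 ≈ 1.6796e+8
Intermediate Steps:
W(j) = 6 + j
Y = 12 (Y = -3 + 3*(6 - 1) = -3 + 3*5 = -3 + 15 = 12)
T(d, x) = -115/2 (T(d, x) = -3/2 + (-4 - 1*52) = -3/2 + (-4 - 52) = -3/2 - 56 = -115/2)
R(m) = (12 + m)*(m - 210*m²) (R(m) = (m - 210*m²)*(m + 12) = (m - 210*m²)*(12 + m) = (12 + m)*(m - 210*m²))
T(126, 89) + R(-97) = -115/2 - 97*(12 - 2519*(-97) - 210*(-97)²) = -115/2 - 97*(12 + 244343 - 210*9409) = -115/2 - 97*(12 + 244343 - 1975890) = -115/2 - 97*(-1731535) = -115/2 + 167958895 = 335917675/2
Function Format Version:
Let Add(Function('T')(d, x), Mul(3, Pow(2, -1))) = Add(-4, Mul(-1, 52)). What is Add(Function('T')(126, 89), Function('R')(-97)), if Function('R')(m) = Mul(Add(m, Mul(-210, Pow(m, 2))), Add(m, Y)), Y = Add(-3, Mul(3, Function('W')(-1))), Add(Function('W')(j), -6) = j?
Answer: Rational(335917675, 2) ≈ 1.6796e+8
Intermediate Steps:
Function('W')(j) = Add(6, j)
Y = 12 (Y = Add(-3, Mul(3, Add(6, -1))) = Add(-3, Mul(3, 5)) = Add(-3, 15) = 12)
Function('T')(d, x) = Rational(-115, 2) (Function('T')(d, x) = Add(Rational(-3, 2), Add(-4, Mul(-1, 52))) = Add(Rational(-3, 2), Add(-4, -52)) = Add(Rational(-3, 2), -56) = Rational(-115, 2))
Function('R')(m) = Mul(Add(12, m), Add(m, Mul(-210, Pow(m, 2)))) (Function('R')(m) = Mul(Add(m, Mul(-210, Pow(m, 2))), Add(m, 12)) = Mul(Add(m, Mul(-210, Pow(m, 2))), Add(12, m)) = Mul(Add(12, m), Add(m, Mul(-210, Pow(m, 2)))))
Add(Function('T')(126, 89), Function('R')(-97)) = Add(Rational(-115, 2), Mul(-97, Add(12, Mul(-2519, -97), Mul(-210, Pow(-97, 2))))) = Add(Rational(-115, 2), Mul(-97, Add(12, 244343, Mul(-210, 9409)))) = Add(Rational(-115, 2), Mul(-97, Add(12, 244343, -1975890))) = Add(Rational(-115, 2), Mul(-97, -1731535)) = Add(Rational(-115, 2), 167958895) = Rational(335917675, 2)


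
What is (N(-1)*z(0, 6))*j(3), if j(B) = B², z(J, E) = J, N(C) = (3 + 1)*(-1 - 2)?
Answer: 0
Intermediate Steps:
N(C) = -12 (N(C) = 4*(-3) = -12)
(N(-1)*z(0, 6))*j(3) = -12*0*3² = 0*9 = 0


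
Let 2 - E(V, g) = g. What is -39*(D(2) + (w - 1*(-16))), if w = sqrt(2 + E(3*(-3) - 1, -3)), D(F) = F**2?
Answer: -780 - 39*sqrt(7) ≈ -883.18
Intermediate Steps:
E(V, g) = 2 - g
w = sqrt(7) (w = sqrt(2 + (2 - 1*(-3))) = sqrt(2 + (2 + 3)) = sqrt(2 + 5) = sqrt(7) ≈ 2.6458)
-39*(D(2) + (w - 1*(-16))) = -39*(2**2 + (sqrt(7) - 1*(-16))) = -39*(4 + (sqrt(7) + 16)) = -39*(4 + (16 + sqrt(7))) = -39*(20 + sqrt(7)) = -780 - 39*sqrt(7)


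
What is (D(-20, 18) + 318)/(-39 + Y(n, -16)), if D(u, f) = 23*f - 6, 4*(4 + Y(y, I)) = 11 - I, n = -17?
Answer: -2904/145 ≈ -20.028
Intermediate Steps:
Y(y, I) = -5/4 - I/4 (Y(y, I) = -4 + (11 - I)/4 = -4 + (11/4 - I/4) = -5/4 - I/4)
D(u, f) = -6 + 23*f
(D(-20, 18) + 318)/(-39 + Y(n, -16)) = ((-6 + 23*18) + 318)/(-39 + (-5/4 - ¼*(-16))) = ((-6 + 414) + 318)/(-39 + (-5/4 + 4)) = (408 + 318)/(-39 + 11/4) = 726/(-145/4) = 726*(-4/145) = -2904/145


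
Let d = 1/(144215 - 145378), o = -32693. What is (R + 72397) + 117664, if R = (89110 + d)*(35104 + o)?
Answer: 250084854762/1163 ≈ 2.1503e+8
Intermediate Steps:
d = -1/1163 (d = 1/(-1163) = -1/1163 ≈ -0.00085985)
R = 249863813819/1163 (R = (89110 - 1/1163)*(35104 - 32693) = (103634929/1163)*2411 = 249863813819/1163 ≈ 2.1484e+8)
(R + 72397) + 117664 = (249863813819/1163 + 72397) + 117664 = 249948011530/1163 + 117664 = 250084854762/1163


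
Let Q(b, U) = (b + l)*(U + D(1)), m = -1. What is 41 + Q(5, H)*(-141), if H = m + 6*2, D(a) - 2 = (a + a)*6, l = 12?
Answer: -59884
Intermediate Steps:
D(a) = 2 + 12*a (D(a) = 2 + (a + a)*6 = 2 + (2*a)*6 = 2 + 12*a)
H = 11 (H = -1 + 6*2 = -1 + 12 = 11)
Q(b, U) = (12 + b)*(14 + U) (Q(b, U) = (b + 12)*(U + (2 + 12*1)) = (12 + b)*(U + (2 + 12)) = (12 + b)*(U + 14) = (12 + b)*(14 + U))
41 + Q(5, H)*(-141) = 41 + (168 + 12*11 + 14*5 + 11*5)*(-141) = 41 + (168 + 132 + 70 + 55)*(-141) = 41 + 425*(-141) = 41 - 59925 = -59884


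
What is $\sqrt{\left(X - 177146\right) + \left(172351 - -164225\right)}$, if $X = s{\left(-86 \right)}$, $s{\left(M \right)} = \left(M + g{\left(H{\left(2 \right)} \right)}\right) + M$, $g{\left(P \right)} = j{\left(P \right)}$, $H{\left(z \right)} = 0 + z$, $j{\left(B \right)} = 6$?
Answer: $12 \sqrt{1106} \approx 399.08$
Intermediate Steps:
$H{\left(z \right)} = z$
$g{\left(P \right)} = 6$
$s{\left(M \right)} = 6 + 2 M$ ($s{\left(M \right)} = \left(M + 6\right) + M = \left(6 + M\right) + M = 6 + 2 M$)
$X = -166$ ($X = 6 + 2 \left(-86\right) = 6 - 172 = -166$)
$\sqrt{\left(X - 177146\right) + \left(172351 - -164225\right)} = \sqrt{\left(-166 - 177146\right) + \left(172351 - -164225\right)} = \sqrt{-177312 + \left(172351 + 164225\right)} = \sqrt{-177312 + 336576} = \sqrt{159264} = 12 \sqrt{1106}$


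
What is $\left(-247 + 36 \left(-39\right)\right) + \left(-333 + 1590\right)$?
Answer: $-394$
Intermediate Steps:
$\left(-247 + 36 \left(-39\right)\right) + \left(-333 + 1590\right) = \left(-247 - 1404\right) + 1257 = -1651 + 1257 = -394$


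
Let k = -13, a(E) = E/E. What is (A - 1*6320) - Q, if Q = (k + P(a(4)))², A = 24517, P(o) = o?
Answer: 18053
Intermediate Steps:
a(E) = 1
Q = 144 (Q = (-13 + 1)² = (-12)² = 144)
(A - 1*6320) - Q = (24517 - 1*6320) - 1*144 = (24517 - 6320) - 144 = 18197 - 144 = 18053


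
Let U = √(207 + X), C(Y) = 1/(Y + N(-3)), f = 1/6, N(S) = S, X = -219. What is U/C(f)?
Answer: -17*I*√3/3 ≈ -9.815*I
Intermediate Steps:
f = ⅙ ≈ 0.16667
C(Y) = 1/(-3 + Y) (C(Y) = 1/(Y - 3) = 1/(-3 + Y))
U = 2*I*√3 (U = √(207 - 219) = √(-12) = 2*I*√3 ≈ 3.4641*I)
U/C(f) = (2*I*√3)/(1/(-3 + ⅙)) = (2*I*√3)/(1/(-17/6)) = (2*I*√3)/(-6/17) = (2*I*√3)*(-17/6) = -17*I*√3/3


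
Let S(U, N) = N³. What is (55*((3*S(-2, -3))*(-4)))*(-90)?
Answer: -1603800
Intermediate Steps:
(55*((3*S(-2, -3))*(-4)))*(-90) = (55*((3*(-3)³)*(-4)))*(-90) = (55*((3*(-27))*(-4)))*(-90) = (55*(-81*(-4)))*(-90) = (55*324)*(-90) = 17820*(-90) = -1603800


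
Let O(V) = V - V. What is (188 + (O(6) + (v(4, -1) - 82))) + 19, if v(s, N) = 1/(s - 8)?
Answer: 499/4 ≈ 124.75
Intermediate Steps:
v(s, N) = 1/(-8 + s)
O(V) = 0
(188 + (O(6) + (v(4, -1) - 82))) + 19 = (188 + (0 + (1/(-8 + 4) - 82))) + 19 = (188 + (0 + (1/(-4) - 82))) + 19 = (188 + (0 + (-¼ - 82))) + 19 = (188 + (0 - 329/4)) + 19 = (188 - 329/4) + 19 = 423/4 + 19 = 499/4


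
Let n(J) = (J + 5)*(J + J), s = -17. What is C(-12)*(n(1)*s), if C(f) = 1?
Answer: -204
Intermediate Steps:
n(J) = 2*J*(5 + J) (n(J) = (5 + J)*(2*J) = 2*J*(5 + J))
C(-12)*(n(1)*s) = 1*((2*1*(5 + 1))*(-17)) = 1*((2*1*6)*(-17)) = 1*(12*(-17)) = 1*(-204) = -204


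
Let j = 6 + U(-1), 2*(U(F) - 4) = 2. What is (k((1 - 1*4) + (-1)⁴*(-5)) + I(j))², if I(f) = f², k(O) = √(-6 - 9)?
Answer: (121 + I*√15)² ≈ 14626.0 + 937.26*I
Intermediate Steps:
U(F) = 5 (U(F) = 4 + (½)*2 = 4 + 1 = 5)
k(O) = I*√15 (k(O) = √(-15) = I*√15)
j = 11 (j = 6 + 5 = 11)
(k((1 - 1*4) + (-1)⁴*(-5)) + I(j))² = (I*√15 + 11²)² = (I*√15 + 121)² = (121 + I*√15)²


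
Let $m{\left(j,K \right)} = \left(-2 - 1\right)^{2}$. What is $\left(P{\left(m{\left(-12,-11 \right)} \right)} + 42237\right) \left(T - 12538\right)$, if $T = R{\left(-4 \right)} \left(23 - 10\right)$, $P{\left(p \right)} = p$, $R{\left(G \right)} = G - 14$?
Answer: $-539565912$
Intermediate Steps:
$R{\left(G \right)} = -14 + G$
$m{\left(j,K \right)} = 9$ ($m{\left(j,K \right)} = \left(-3\right)^{2} = 9$)
$T = -234$ ($T = \left(-14 - 4\right) \left(23 - 10\right) = \left(-18\right) 13 = -234$)
$\left(P{\left(m{\left(-12,-11 \right)} \right)} + 42237\right) \left(T - 12538\right) = \left(9 + 42237\right) \left(-234 - 12538\right) = 42246 \left(-12772\right) = -539565912$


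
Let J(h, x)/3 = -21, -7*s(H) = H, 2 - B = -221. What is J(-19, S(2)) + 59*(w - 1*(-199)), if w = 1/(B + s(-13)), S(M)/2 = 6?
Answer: 18381585/1574 ≈ 11678.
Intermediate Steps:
B = 223 (B = 2 - 1*(-221) = 2 + 221 = 223)
S(M) = 12 (S(M) = 2*6 = 12)
s(H) = -H/7
J(h, x) = -63 (J(h, x) = 3*(-21) = -63)
w = 7/1574 (w = 1/(223 - ⅐*(-13)) = 1/(223 + 13/7) = 1/(1574/7) = 7/1574 ≈ 0.0044473)
J(-19, S(2)) + 59*(w - 1*(-199)) = -63 + 59*(7/1574 - 1*(-199)) = -63 + 59*(7/1574 + 199) = -63 + 59*(313233/1574) = -63 + 18480747/1574 = 18381585/1574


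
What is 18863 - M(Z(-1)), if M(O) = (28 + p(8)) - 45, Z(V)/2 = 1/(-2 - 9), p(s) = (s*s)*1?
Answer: 18816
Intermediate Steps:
p(s) = s² (p(s) = s²*1 = s²)
Z(V) = -2/11 (Z(V) = 2/(-2 - 9) = 2/(-11) = 2*(-1/11) = -2/11)
M(O) = 47 (M(O) = (28 + 8²) - 45 = (28 + 64) - 45 = 92 - 45 = 47)
18863 - M(Z(-1)) = 18863 - 1*47 = 18863 - 47 = 18816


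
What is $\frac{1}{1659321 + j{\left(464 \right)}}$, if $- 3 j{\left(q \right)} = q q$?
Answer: $\frac{3}{4762667} \approx 6.299 \cdot 10^{-7}$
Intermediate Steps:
$j{\left(q \right)} = - \frac{q^{2}}{3}$ ($j{\left(q \right)} = - \frac{q q}{3} = - \frac{q^{2}}{3}$)
$\frac{1}{1659321 + j{\left(464 \right)}} = \frac{1}{1659321 - \frac{464^{2}}{3}} = \frac{1}{1659321 - \frac{215296}{3}} = \frac{1}{\frac{4762667}{3}} = \frac{3}{4762667}$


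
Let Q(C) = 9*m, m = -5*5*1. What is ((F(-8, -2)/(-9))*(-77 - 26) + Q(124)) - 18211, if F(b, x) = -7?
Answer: -166645/9 ≈ -18516.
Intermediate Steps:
m = -25 (m = -25*1 = -25)
Q(C) = -225 (Q(C) = 9*(-25) = -225)
((F(-8, -2)/(-9))*(-77 - 26) + Q(124)) - 18211 = ((-7/(-9))*(-77 - 26) - 225) - 18211 = (-7*(-1/9)*(-103) - 225) - 18211 = ((7/9)*(-103) - 225) - 18211 = (-721/9 - 225) - 18211 = -2746/9 - 18211 = -166645/9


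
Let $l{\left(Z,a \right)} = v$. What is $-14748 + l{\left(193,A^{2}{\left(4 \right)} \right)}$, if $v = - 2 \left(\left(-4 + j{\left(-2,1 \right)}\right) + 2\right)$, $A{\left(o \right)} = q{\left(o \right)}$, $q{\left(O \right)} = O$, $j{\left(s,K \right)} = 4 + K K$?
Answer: $-14754$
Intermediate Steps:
$j{\left(s,K \right)} = 4 + K^{2}$
$A{\left(o \right)} = o$
$v = -6$ ($v = - 2 \left(\left(-4 + \left(4 + 1^{2}\right)\right) + 2\right) = - 2 \left(\left(-4 + \left(4 + 1\right)\right) + 2\right) = - 2 \left(\left(-4 + 5\right) + 2\right) = - 2 \left(1 + 2\right) = \left(-2\right) 3 = -6$)
$l{\left(Z,a \right)} = -6$
$-14748 + l{\left(193,A^{2}{\left(4 \right)} \right)} = -14748 - 6 = -14754$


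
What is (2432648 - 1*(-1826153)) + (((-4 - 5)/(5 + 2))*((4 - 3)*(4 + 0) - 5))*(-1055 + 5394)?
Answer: 29850658/7 ≈ 4.2644e+6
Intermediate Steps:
(2432648 - 1*(-1826153)) + (((-4 - 5)/(5 + 2))*((4 - 3)*(4 + 0) - 5))*(-1055 + 5394) = (2432648 + 1826153) + ((-9/7)*(1*4 - 5))*4339 = 4258801 + ((-9*1/7)*(4 - 5))*4339 = 4258801 - 9/7*(-1)*4339 = 4258801 + (9/7)*4339 = 4258801 + 39051/7 = 29850658/7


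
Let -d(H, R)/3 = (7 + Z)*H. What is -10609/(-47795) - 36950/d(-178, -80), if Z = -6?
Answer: -880180022/12761265 ≈ -68.973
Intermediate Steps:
d(H, R) = -3*H (d(H, R) = -3*(7 - 6)*H = -3*H)
-10609/(-47795) - 36950/d(-178, -80) = -10609/(-47795) - 36950/((-3*(-178))) = -10609*(-1/47795) - 36950/534 = 10609/47795 - 36950*1/534 = 10609/47795 - 18475/267 = -880180022/12761265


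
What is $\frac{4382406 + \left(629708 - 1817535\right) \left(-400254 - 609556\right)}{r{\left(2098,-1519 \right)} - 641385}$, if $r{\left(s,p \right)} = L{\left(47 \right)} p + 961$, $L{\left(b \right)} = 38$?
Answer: $- \frac{20680758022}{12037} \approx -1.7181 \cdot 10^{6}$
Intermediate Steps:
$r{\left(s,p \right)} = 961 + 38 p$ ($r{\left(s,p \right)} = 38 p + 961 = 961 + 38 p$)
$\frac{4382406 + \left(629708 - 1817535\right) \left(-400254 - 609556\right)}{r{\left(2098,-1519 \right)} - 641385} = \frac{4382406 + \left(629708 - 1817535\right) \left(-400254 - 609556\right)}{\left(961 + 38 \left(-1519\right)\right) - 641385} = \frac{4382406 - -1199479582870}{\left(961 - 57722\right) - 641385} = \frac{4382406 + 1199479582870}{-56761 - 641385} = \frac{1199483965276}{-698146} = 1199483965276 \left(- \frac{1}{698146}\right) = - \frac{20680758022}{12037}$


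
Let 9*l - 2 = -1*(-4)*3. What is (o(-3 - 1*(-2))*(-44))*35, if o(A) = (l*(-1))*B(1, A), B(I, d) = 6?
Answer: 43120/3 ≈ 14373.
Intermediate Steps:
l = 14/9 (l = 2/9 + (-1*(-4)*3)/9 = 2/9 + (4*3)/9 = 2/9 + (1/9)*12 = 2/9 + 4/3 = 14/9 ≈ 1.5556)
o(A) = -28/3 (o(A) = ((14/9)*(-1))*6 = -14/9*6 = -28/3)
(o(-3 - 1*(-2))*(-44))*35 = -28/3*(-44)*35 = (1232/3)*35 = 43120/3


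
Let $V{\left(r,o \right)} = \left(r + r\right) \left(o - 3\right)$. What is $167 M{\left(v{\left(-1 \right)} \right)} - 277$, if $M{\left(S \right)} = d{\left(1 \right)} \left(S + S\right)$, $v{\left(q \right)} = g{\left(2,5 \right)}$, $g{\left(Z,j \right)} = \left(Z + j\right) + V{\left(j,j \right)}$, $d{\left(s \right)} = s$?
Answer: $8741$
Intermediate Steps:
$V{\left(r,o \right)} = 2 r \left(-3 + o\right)$
$g{\left(Z,j \right)} = Z + j + 2 j \left(-3 + j\right)$ ($g{\left(Z,j \right)} = \left(Z + j\right) + 2 j \left(-3 + j\right) = Z + j + 2 j \left(-3 + j\right)$)
$v{\left(q \right)} = 27$ ($v{\left(q \right)} = 2 + 5 + 2 \cdot 5 \left(-3 + 5\right) = 2 + 5 + 2 \cdot 5 \cdot 2 = 2 + 5 + 20 = 27$)
$M{\left(S \right)} = 2 S$ ($M{\left(S \right)} = 1 \left(S + S\right) = 1 \cdot 2 S = 2 S$)
$167 M{\left(v{\left(-1 \right)} \right)} - 277 = 167 \cdot 2 \cdot 27 - 277 = 167 \cdot 54 - 277 = 9018 - 277 = 8741$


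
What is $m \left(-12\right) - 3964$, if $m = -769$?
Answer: $5264$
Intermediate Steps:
$m \left(-12\right) - 3964 = \left(-769\right) \left(-12\right) - 3964 = 9228 - 3964 = 5264$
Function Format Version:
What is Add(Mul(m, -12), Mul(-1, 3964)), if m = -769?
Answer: 5264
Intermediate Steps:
Add(Mul(m, -12), Mul(-1, 3964)) = Add(Mul(-769, -12), Mul(-1, 3964)) = Add(9228, -3964) = 5264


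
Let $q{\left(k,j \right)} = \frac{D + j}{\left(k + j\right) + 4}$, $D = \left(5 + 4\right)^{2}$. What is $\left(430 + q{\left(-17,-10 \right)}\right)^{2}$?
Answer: $\frac{96412761}{529} \approx 1.8225 \cdot 10^{5}$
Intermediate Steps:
$D = 81$ ($D = 9^{2} = 81$)
$q{\left(k,j \right)} = \frac{81 + j}{4 + j + k}$ ($q{\left(k,j \right)} = \frac{81 + j}{\left(k + j\right) + 4} = \frac{81 + j}{\left(j + k\right) + 4} = \frac{81 + j}{4 + j + k}$)
$\left(430 + q{\left(-17,-10 \right)}\right)^{2} = \left(430 + \frac{81 - 10}{4 - 10 - 17}\right)^{2} = \left(430 + \frac{1}{-23} \cdot 71\right)^{2} = \left(430 - \frac{71}{23}\right)^{2} = \left(\frac{9819}{23}\right)^{2} = \frac{96412761}{529}$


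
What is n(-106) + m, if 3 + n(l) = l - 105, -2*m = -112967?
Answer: 112539/2 ≈ 56270.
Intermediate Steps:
m = 112967/2 (m = -½*(-112967) = 112967/2 ≈ 56484.)
n(l) = -108 + l (n(l) = -3 + (l - 105) = -3 + (-105 + l) = -108 + l)
n(-106) + m = (-108 - 106) + 112967/2 = -214 + 112967/2 = 112539/2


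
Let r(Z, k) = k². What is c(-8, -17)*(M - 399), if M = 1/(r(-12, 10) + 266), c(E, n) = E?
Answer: 584132/183 ≈ 3192.0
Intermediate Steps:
M = 1/366 (M = 1/(10² + 266) = 1/(100 + 266) = 1/366 ≈ 0.0027322)
c(-8, -17)*(M - 399) = -8*(1/366 - 399) = -8*(-146033/366) = 584132/183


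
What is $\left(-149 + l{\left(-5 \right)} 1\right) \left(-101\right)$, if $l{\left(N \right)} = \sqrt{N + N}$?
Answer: $15049 - 101 i \sqrt{10} \approx 15049.0 - 319.39 i$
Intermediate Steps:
$l{\left(N \right)} = \sqrt{2} \sqrt{N}$ ($l{\left(N \right)} = \sqrt{2 N} = \sqrt{2} \sqrt{N}$)
$\left(-149 + l{\left(-5 \right)} 1\right) \left(-101\right) = \left(-149 + \sqrt{2} \sqrt{-5} \cdot 1\right) \left(-101\right) = \left(-149 + \sqrt{2} i \sqrt{5} \cdot 1\right) \left(-101\right) = \left(-149 + i \sqrt{10} \cdot 1\right) \left(-101\right) = \left(-149 + i \sqrt{10}\right) \left(-101\right) = 15049 - 101 i \sqrt{10}$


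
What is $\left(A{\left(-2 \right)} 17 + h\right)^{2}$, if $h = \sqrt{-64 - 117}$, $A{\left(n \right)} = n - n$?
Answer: $-181$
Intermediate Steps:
$A{\left(n \right)} = 0$
$h = i \sqrt{181}$ ($h = \sqrt{-181} = i \sqrt{181} \approx 13.454 i$)
$\left(A{\left(-2 \right)} 17 + h\right)^{2} = \left(0 \cdot 17 + i \sqrt{181}\right)^{2} = \left(0 + i \sqrt{181}\right)^{2} = \left(i \sqrt{181}\right)^{2} = -181$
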